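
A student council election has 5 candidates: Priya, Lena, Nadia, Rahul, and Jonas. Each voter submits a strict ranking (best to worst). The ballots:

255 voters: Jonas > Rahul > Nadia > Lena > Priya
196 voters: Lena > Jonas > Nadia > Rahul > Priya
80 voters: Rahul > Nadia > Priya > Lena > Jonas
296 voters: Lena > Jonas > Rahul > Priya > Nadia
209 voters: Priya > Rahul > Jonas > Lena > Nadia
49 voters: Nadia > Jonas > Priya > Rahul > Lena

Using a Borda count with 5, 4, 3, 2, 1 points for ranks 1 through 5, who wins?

Jonas

Priya: 255·1 + 196·1 + 80·3 + 296·2 + 209·5 + 49·3 = 2475
Lena: 255·2 + 196·5 + 80·2 + 296·5 + 209·2 + 49·1 = 3597
Nadia: 255·3 + 196·3 + 80·4 + 296·1 + 209·1 + 49·5 = 2423
Rahul: 255·4 + 196·2 + 80·5 + 296·3 + 209·4 + 49·2 = 3634
Jonas: 255·5 + 196·4 + 80·1 + 296·4 + 209·3 + 49·4 = 4146
Jonas has the highest Borda score (4146).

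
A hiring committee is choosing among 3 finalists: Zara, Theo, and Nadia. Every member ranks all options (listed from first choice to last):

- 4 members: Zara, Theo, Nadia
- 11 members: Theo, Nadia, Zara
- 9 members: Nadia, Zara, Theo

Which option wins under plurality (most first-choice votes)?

First-place votes: Zara 4, Theo 11, Nadia 9.
Theo has the most first-place votes.

Theo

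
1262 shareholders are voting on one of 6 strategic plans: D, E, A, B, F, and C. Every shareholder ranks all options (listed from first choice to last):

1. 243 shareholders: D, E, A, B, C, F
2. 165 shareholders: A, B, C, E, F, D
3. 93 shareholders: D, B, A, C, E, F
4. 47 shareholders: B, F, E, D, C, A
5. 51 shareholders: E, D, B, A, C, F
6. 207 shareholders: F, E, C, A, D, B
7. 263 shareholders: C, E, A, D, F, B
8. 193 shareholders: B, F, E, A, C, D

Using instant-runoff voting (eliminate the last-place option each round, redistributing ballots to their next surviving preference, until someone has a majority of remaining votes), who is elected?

Round 1: D 336, E 51, A 165, B 240, F 207, C 263. Eliminate E.
Round 2: D 387, A 165, B 240, F 207, C 263. Eliminate A.
Round 3: D 387, B 405, F 207, C 263. Eliminate F.
Round 4: D 387, B 405, C 470. Eliminate D.
Round 5: B 792, C 470. B has a majority.

B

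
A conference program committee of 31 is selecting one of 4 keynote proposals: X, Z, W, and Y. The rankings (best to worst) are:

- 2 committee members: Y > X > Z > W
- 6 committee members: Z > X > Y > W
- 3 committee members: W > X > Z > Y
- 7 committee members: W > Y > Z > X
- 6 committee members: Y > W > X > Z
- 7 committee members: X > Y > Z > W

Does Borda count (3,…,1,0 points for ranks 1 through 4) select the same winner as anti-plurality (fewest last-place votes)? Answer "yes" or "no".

Borda — scores: X 49, Z 37, W 42, Y 58. Winner: Y.
Anti-plurality — last-place votes: X 7, Z 6, W 15, Y 3. Winner: Y.
The two methods agree.

yes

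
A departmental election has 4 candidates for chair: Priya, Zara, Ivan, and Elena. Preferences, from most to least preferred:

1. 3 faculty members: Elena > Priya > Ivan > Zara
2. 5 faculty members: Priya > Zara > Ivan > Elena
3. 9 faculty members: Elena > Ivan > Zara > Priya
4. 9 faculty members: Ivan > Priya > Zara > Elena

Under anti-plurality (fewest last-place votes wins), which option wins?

Ivan

Last-place votes: Priya 9, Zara 3, Ivan 0, Elena 14.
Ivan is ranked last by the fewest voters, so Ivan wins.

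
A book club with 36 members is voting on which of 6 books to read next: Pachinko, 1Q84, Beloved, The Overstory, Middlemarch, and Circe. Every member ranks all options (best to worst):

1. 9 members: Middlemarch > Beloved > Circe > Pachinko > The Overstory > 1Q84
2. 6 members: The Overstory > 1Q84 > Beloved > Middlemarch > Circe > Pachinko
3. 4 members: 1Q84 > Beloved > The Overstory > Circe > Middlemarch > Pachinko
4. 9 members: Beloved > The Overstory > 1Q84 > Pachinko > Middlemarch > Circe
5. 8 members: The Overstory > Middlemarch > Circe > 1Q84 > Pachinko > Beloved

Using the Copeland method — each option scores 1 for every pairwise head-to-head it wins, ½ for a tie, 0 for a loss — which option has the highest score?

Pachinko: loses to 1Q84, Beloved, The Overstory, Middlemarch, and Circe → score 0.
1Q84: beats Pachinko, Middlemarch, and Circe; ties Beloved; loses to The Overstory → score 3.5.
Beloved: beats Pachinko, The Overstory, Middlemarch, and Circe; ties 1Q84 → score 4.5.
The Overstory: beats Pachinko, 1Q84, Middlemarch, and Circe; loses to Beloved → score 4.
Middlemarch: beats Pachinko and Circe; loses to 1Q84, Beloved, and The Overstory → score 2.
Circe: beats Pachinko; loses to 1Q84, Beloved, The Overstory, and Middlemarch → score 1.
Beloved has the best pairwise record.

Beloved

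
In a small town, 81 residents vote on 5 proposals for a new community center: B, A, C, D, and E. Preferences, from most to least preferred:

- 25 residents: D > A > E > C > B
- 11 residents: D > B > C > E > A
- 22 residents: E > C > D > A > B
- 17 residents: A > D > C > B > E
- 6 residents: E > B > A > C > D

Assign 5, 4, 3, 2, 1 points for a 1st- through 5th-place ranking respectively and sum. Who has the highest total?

B: 25·1 + 11·4 + 22·1 + 17·2 + 6·4 = 149
A: 25·4 + 11·1 + 22·2 + 17·5 + 6·3 = 258
C: 25·2 + 11·3 + 22·4 + 17·3 + 6·2 = 234
D: 25·5 + 11·5 + 22·3 + 17·4 + 6·1 = 320
E: 25·3 + 11·2 + 22·5 + 17·1 + 6·5 = 254
D has the highest Borda score (320).

D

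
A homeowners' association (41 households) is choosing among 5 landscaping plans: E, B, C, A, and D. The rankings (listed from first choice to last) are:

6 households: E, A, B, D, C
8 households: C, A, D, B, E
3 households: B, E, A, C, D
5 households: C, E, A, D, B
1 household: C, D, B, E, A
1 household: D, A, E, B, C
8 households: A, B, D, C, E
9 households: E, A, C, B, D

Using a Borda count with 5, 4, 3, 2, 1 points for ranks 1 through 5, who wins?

E: 6·5 + 8·1 + 3·4 + 5·4 + 1·2 + 1·3 + 8·1 + 9·5 = 128
B: 6·3 + 8·2 + 3·5 + 5·1 + 1·3 + 1·2 + 8·4 + 9·2 = 109
C: 6·1 + 8·5 + 3·2 + 5·5 + 1·5 + 1·1 + 8·2 + 9·3 = 126
A: 6·4 + 8·4 + 3·3 + 5·3 + 1·1 + 1·4 + 8·5 + 9·4 = 161
D: 6·2 + 8·3 + 3·1 + 5·2 + 1·4 + 1·5 + 8·3 + 9·1 = 91
A has the highest Borda score (161).

A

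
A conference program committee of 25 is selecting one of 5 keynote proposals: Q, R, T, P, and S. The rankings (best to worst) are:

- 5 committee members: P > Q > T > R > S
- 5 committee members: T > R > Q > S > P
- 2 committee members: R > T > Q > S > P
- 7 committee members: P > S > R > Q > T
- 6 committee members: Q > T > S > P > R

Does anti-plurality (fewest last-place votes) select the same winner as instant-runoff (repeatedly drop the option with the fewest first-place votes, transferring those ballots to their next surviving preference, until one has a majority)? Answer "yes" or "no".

Anti-plurality — last-place votes: Q 0, R 6, T 7, P 7, S 5. Winner: Q.
Instant-runoff — R1 Q 6, R 2, T 5, P 12, S 0 (S out); R2 Q 6, R 2, T 5, P 12 (R out); R3 Q 6, T 7, P 12 (Q out); R4 T 13, P 12 (T winner). Winner: T.
The two methods disagree.

no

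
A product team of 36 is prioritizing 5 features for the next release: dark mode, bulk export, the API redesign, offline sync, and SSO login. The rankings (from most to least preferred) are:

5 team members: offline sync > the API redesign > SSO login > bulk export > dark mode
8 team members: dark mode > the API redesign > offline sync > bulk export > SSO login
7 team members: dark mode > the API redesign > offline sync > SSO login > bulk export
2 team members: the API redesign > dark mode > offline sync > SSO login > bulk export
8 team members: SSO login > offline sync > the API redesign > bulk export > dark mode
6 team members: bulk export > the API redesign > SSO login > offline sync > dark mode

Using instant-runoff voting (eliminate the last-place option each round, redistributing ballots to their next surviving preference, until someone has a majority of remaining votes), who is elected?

SSO login

Round 1: dark mode 15, bulk export 6, the API redesign 2, offline sync 5, SSO login 8. Eliminate the API redesign.
Round 2: dark mode 17, bulk export 6, offline sync 5, SSO login 8. Eliminate offline sync.
Round 3: dark mode 17, bulk export 6, SSO login 13. Eliminate bulk export.
Round 4: dark mode 17, SSO login 19. SSO login has a majority.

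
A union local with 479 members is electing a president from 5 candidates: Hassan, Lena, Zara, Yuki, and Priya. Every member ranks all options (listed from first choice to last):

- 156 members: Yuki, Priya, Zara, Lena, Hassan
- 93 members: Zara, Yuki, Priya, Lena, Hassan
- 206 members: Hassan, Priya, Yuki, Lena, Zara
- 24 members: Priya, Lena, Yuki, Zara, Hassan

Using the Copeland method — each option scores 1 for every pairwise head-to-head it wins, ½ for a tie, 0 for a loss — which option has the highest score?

Hassan: loses to Lena, Zara, Yuki, and Priya → score 0.
Lena: beats Hassan; loses to Zara, Yuki, and Priya → score 1.
Zara: beats Hassan and Lena; loses to Yuki and Priya → score 2.
Yuki: beats Hassan, Lena, Zara, and Priya → score 4.
Priya: beats Hassan, Lena, and Zara; loses to Yuki → score 3.
Yuki has the best pairwise record.

Yuki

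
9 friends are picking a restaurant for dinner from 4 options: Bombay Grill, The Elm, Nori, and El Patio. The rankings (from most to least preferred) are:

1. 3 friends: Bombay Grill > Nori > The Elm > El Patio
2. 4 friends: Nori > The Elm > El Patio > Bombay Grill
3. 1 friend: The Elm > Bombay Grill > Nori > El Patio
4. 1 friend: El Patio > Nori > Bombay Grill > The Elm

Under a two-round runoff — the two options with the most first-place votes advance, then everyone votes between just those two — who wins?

Round 1 first-place votes: Bombay Grill 3, The Elm 1, Nori 4, El Patio 1.
Nori and Bombay Grill advance.
Runoff: Nori is preferred to Bombay Grill by 5 voters; Bombay Grill by 4.
Nori wins the runoff.

Nori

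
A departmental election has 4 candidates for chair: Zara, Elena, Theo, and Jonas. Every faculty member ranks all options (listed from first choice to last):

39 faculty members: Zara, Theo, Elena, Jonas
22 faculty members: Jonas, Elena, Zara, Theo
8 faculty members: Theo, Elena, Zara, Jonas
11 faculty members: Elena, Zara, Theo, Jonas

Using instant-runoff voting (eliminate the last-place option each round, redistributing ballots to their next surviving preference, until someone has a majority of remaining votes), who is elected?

Zara

Round 1: Zara 39, Elena 11, Theo 8, Jonas 22. Eliminate Theo.
Round 2: Zara 39, Elena 19, Jonas 22. Eliminate Elena.
Round 3: Zara 58, Jonas 22. Zara has a majority.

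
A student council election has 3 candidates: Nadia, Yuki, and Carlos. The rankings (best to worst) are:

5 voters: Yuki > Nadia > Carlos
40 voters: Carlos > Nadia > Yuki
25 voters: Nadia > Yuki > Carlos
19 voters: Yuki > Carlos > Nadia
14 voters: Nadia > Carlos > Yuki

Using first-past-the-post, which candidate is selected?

First-place votes: Nadia 39, Yuki 24, Carlos 40.
Carlos has the most first-place votes.

Carlos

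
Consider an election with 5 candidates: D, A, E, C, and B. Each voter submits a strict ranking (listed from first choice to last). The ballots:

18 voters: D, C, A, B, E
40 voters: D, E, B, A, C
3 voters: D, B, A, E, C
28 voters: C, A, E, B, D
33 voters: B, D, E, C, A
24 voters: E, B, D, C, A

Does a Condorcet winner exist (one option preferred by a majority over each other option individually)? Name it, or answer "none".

none

Checking pairwise contests:
B beats D 85–61.
D beats A 118–28.
D beats E 94–52.
D beats C 118–28.
E beats B 92–54.
Every option loses at least one head-to-head, so there is no Condorcet winner.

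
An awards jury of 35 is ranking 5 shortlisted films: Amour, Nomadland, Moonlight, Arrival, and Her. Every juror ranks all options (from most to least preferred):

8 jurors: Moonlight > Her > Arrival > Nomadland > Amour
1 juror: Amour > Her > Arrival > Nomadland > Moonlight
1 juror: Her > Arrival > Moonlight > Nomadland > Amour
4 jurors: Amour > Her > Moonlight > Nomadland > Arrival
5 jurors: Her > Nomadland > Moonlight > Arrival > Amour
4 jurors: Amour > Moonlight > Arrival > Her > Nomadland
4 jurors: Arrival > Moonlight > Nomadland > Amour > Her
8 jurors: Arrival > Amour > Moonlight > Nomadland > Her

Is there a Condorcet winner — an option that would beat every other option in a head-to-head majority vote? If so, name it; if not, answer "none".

Moonlight

Moonlight vs Amour: 18–17 for Moonlight.
Moonlight vs Nomadland: 29–6 for Moonlight.
Moonlight vs Arrival: 21–14 for Moonlight.
Moonlight vs Her: 24–11 for Moonlight.
Moonlight beats every other option head-to-head.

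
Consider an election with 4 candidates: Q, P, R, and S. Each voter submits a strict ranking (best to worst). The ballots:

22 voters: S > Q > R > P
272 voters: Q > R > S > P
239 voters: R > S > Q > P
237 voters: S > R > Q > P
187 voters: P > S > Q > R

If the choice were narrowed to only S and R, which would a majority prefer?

R

Voters preferring S to R: 446; preferring R to S: 511.
R wins the head-to-head.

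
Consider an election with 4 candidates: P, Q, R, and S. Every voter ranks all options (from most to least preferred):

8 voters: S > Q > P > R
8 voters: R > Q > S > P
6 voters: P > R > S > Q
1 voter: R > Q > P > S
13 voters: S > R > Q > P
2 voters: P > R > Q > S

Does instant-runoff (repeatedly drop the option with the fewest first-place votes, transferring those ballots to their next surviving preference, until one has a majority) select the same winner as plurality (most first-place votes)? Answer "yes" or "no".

yes

Instant-runoff — R1 P 8, Q 0, R 9, S 21 (S winner). Winner: S.
Plurality — first-place votes: P 8, Q 0, R 9, S 21. Winner: S.
The two methods agree.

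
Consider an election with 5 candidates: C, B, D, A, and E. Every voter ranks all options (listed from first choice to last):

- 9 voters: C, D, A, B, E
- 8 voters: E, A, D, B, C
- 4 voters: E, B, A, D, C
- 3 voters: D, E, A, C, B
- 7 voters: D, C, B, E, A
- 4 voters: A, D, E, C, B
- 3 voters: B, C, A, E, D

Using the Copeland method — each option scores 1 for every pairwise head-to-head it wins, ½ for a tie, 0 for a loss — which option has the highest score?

C: beats B; ties A and E; loses to D → score 2.
B: ties E; loses to C, D, and A → score 0.5.
D: beats C, B, and E; ties A → score 3.5.
A: beats B; ties C and D; loses to E → score 2.
E: beats A; ties C and B; loses to D → score 2.
D has the best pairwise record.

D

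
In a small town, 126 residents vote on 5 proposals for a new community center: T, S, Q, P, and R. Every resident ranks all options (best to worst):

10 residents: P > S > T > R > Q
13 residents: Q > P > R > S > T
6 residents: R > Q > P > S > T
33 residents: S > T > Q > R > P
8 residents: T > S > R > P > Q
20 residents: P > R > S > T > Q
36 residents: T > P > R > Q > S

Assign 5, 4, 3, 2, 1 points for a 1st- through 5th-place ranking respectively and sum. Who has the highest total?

T

T: 10·3 + 13·1 + 6·1 + 33·4 + 8·5 + 20·2 + 36·5 = 441
S: 10·4 + 13·2 + 6·2 + 33·5 + 8·4 + 20·3 + 36·1 = 371
Q: 10·1 + 13·5 + 6·4 + 33·3 + 8·1 + 20·1 + 36·2 = 298
P: 10·5 + 13·4 + 6·3 + 33·1 + 8·2 + 20·5 + 36·4 = 413
R: 10·2 + 13·3 + 6·5 + 33·2 + 8·3 + 20·4 + 36·3 = 367
T has the highest Borda score (441).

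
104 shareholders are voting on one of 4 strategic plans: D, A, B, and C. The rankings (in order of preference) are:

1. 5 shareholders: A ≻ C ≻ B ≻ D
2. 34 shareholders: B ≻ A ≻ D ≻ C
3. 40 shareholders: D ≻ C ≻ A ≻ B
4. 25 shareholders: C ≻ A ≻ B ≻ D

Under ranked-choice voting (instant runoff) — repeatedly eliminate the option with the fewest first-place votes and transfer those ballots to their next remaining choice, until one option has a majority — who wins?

B

Round 1: D 40, A 5, B 34, C 25. Eliminate A.
Round 2: D 40, B 34, C 30. Eliminate C.
Round 3: D 40, B 64. B has a majority.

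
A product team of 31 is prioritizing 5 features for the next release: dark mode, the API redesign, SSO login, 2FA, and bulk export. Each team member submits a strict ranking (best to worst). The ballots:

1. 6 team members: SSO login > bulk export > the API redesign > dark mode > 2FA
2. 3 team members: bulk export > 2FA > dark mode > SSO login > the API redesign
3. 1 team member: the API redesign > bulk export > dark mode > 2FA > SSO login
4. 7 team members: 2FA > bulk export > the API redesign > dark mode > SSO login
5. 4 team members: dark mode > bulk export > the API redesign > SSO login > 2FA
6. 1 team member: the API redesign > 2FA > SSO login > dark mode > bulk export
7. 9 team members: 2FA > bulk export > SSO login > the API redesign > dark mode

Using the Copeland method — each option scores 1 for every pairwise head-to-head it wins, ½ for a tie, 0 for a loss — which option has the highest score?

dark mode: loses to the API redesign, SSO login, 2FA, and bulk export → score 0.
the API redesign: beats dark mode; loses to SSO login, 2FA, and bulk export → score 1.
SSO login: beats dark mode and the API redesign; loses to 2FA and bulk export → score 2.
2FA: beats dark mode, the API redesign, SSO login, and bulk export → score 4.
bulk export: beats dark mode, the API redesign, and SSO login; loses to 2FA → score 3.
2FA has the best pairwise record.

2FA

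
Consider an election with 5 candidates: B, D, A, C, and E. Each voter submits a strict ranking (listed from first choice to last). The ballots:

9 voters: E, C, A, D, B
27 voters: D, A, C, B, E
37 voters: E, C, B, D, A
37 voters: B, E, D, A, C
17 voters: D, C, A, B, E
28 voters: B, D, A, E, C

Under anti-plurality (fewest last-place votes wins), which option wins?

D

Last-place votes: B 9, D 0, A 37, C 65, E 44.
D is ranked last by the fewest voters, so D wins.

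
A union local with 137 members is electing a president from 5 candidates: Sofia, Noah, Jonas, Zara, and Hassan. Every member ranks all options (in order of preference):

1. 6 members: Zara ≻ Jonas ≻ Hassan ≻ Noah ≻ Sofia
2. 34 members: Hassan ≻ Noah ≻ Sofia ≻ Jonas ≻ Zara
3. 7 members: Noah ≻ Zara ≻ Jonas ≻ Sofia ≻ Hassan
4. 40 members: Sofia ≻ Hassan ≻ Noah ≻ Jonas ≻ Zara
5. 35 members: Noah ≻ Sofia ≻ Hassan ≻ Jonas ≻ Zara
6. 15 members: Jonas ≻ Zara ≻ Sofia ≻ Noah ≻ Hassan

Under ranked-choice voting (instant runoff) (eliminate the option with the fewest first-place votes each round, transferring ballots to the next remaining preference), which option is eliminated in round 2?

Round 1: Sofia 40, Noah 42, Jonas 15, Zara 6, Hassan 34. Eliminate Zara.
Round 2: Sofia 40, Noah 42, Jonas 21, Hassan 34. Eliminate Jonas.

Jonas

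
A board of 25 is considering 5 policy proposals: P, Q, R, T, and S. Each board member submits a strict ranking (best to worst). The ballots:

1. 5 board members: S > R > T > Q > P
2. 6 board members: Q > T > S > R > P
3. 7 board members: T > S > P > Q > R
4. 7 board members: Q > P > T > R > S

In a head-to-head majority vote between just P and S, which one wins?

S

Voters preferring P to S: 7; preferring S to P: 18.
S wins the head-to-head.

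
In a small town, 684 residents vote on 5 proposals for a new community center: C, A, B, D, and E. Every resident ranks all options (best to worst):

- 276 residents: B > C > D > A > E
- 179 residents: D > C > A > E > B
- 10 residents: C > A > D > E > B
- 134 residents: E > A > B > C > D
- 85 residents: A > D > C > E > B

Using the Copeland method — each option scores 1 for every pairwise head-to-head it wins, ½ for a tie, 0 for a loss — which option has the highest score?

C

C: beats A, D, and E; loses to B → score 3.
A: beats B and E; loses to C and D → score 2.
B: beats C and D; loses to A and E → score 2.
D: beats A and E; loses to C and B → score 2.
E: beats B; loses to C, A, and D → score 1.
C has the best pairwise record.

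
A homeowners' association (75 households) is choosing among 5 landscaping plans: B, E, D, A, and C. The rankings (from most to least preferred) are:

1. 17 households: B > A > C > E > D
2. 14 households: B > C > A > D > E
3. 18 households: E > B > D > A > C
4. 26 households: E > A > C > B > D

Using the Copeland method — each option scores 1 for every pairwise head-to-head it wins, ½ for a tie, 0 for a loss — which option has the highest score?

E

B: beats D, A, and C; loses to E → score 3.
E: beats B, D, A, and C → score 4.
D: loses to B, E, A, and C → score 0.
A: beats D and C; loses to B and E → score 2.
C: beats D; loses to B, E, and A → score 1.
E has the best pairwise record.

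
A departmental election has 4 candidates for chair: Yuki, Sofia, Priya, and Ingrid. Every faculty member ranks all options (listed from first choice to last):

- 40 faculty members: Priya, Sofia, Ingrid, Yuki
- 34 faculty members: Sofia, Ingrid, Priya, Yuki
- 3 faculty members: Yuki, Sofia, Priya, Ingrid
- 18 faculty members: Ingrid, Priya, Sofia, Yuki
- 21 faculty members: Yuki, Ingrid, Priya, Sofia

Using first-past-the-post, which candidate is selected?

Priya

First-place votes: Yuki 24, Sofia 34, Priya 40, Ingrid 18.
Priya has the most first-place votes.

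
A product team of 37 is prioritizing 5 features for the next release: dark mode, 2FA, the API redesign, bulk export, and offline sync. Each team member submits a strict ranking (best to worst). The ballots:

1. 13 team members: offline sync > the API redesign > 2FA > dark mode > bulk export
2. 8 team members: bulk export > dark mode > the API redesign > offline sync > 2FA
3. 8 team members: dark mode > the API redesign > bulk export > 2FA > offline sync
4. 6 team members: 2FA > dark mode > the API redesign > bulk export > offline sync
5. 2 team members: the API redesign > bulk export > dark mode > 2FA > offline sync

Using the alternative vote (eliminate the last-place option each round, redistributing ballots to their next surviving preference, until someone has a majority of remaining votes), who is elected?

dark mode

Round 1: dark mode 8, 2FA 6, the API redesign 2, bulk export 8, offline sync 13. Eliminate the API redesign.
Round 2: dark mode 8, 2FA 6, bulk export 10, offline sync 13. Eliminate 2FA.
Round 3: dark mode 14, bulk export 10, offline sync 13. Eliminate bulk export.
Round 4: dark mode 24, offline sync 13. Dark mode has a majority.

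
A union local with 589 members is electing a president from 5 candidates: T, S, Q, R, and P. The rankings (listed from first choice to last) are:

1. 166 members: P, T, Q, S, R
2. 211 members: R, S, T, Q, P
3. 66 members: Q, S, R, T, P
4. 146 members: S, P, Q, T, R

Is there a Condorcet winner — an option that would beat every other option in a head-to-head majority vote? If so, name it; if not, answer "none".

S vs T: 423–166 for S.
S vs Q: 357–232 for S.
S vs R: 378–211 for S.
S vs P: 423–166 for S.
S beats every other option head-to-head.

S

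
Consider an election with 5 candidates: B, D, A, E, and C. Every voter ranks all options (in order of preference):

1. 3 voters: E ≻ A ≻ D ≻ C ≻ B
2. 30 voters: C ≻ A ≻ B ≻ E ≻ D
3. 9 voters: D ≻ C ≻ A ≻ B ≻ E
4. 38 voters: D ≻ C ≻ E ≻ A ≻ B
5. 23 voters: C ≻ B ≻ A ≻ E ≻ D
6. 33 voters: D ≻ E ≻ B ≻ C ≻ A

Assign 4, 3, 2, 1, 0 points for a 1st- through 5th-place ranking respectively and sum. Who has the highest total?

B: 3·0 + 30·2 + 9·1 + 38·0 + 23·3 + 33·2 = 204
D: 3·2 + 30·0 + 9·4 + 38·4 + 23·0 + 33·4 = 326
A: 3·3 + 30·3 + 9·2 + 38·1 + 23·2 + 33·0 = 201
E: 3·4 + 30·1 + 9·0 + 38·2 + 23·1 + 33·3 = 240
C: 3·1 + 30·4 + 9·3 + 38·3 + 23·4 + 33·1 = 389
C has the highest Borda score (389).

C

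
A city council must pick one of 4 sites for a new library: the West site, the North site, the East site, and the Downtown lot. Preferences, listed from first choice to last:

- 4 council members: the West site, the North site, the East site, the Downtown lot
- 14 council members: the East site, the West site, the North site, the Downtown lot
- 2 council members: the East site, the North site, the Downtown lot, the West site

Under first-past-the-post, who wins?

First-place votes: the West site 4, the North site 0, the East site 16, the Downtown lot 0.
the East site has the most first-place votes.

the East site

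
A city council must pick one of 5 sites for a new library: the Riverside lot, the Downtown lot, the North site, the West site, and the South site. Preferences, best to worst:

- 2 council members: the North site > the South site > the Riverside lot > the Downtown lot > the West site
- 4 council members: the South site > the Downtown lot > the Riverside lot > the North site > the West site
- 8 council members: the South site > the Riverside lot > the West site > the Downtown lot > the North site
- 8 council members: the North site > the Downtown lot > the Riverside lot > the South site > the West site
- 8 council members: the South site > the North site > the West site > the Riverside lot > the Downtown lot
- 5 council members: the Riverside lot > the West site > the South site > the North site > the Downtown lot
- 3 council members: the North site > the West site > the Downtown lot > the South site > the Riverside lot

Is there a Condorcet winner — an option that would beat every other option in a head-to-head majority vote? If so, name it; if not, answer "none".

the South site vs the Riverside lot: 25–13 for the South site.
the South site vs the Downtown lot: 27–11 for the South site.
the South site vs the North site: 25–13 for the South site.
the South site vs the West site: 30–8 for the South site.
the South site beats every other option head-to-head.

the South site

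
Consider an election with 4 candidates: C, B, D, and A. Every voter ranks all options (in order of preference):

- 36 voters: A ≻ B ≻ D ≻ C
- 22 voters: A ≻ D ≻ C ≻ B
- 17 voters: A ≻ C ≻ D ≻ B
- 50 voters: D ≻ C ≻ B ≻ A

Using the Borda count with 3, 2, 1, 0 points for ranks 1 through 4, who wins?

C: 36·0 + 22·1 + 17·2 + 50·2 = 156
B: 36·2 + 22·0 + 17·0 + 50·1 = 122
D: 36·1 + 22·2 + 17·1 + 50·3 = 247
A: 36·3 + 22·3 + 17·3 + 50·0 = 225
D has the highest Borda score (247).

D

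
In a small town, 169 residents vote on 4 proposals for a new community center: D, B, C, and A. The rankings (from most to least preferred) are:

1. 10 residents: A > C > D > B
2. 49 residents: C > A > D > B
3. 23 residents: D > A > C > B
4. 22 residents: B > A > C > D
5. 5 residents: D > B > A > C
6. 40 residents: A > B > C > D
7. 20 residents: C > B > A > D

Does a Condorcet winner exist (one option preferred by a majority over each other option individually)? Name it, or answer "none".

A

A vs D: 141–28 for A.
A vs B: 122–47 for A.
A vs C: 100–69 for A.
A beats every other option head-to-head.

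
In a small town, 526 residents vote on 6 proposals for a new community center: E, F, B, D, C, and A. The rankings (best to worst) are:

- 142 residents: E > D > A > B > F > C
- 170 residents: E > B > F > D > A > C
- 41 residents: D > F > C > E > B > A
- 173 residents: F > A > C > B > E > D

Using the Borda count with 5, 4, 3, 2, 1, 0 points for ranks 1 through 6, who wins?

E

E: 142·5 + 170·5 + 41·2 + 173·1 = 1815
F: 142·1 + 170·3 + 41·4 + 173·5 = 1681
B: 142·2 + 170·4 + 41·1 + 173·2 = 1351
D: 142·4 + 170·2 + 41·5 + 173·0 = 1113
C: 142·0 + 170·0 + 41·3 + 173·3 = 642
A: 142·3 + 170·1 + 41·0 + 173·4 = 1288
E has the highest Borda score (1815).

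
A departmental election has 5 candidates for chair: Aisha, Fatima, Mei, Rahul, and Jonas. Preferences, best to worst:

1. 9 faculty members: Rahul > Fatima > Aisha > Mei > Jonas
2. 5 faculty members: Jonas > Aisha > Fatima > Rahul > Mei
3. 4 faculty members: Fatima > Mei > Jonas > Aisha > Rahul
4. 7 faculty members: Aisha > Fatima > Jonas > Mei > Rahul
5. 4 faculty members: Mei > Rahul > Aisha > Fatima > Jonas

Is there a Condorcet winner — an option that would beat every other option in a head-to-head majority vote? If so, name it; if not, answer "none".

Aisha

Aisha vs Fatima: 16–13 for Aisha.
Aisha vs Mei: 21–8 for Aisha.
Aisha vs Rahul: 16–13 for Aisha.
Aisha vs Jonas: 20–9 for Aisha.
Aisha beats every other option head-to-head.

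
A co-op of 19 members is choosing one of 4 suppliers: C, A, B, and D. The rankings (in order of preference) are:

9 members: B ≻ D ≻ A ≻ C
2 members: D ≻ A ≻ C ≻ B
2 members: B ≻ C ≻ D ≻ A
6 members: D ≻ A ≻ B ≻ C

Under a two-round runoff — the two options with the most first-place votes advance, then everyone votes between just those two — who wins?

Round 1 first-place votes: C 0, A 0, B 11, D 8.
B and D advance.
Runoff: B is preferred to D by 11 voters; D by 8.
B wins the runoff.

B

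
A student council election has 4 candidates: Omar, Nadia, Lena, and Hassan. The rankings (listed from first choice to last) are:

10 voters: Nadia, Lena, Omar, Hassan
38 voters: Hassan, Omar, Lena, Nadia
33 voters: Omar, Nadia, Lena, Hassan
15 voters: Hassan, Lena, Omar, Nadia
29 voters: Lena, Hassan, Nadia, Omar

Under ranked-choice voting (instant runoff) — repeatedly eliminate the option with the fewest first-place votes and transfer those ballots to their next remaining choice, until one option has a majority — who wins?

Lena

Round 1: Omar 33, Nadia 10, Lena 29, Hassan 53. Eliminate Nadia.
Round 2: Omar 33, Lena 39, Hassan 53. Eliminate Omar.
Round 3: Lena 72, Hassan 53. Lena has a majority.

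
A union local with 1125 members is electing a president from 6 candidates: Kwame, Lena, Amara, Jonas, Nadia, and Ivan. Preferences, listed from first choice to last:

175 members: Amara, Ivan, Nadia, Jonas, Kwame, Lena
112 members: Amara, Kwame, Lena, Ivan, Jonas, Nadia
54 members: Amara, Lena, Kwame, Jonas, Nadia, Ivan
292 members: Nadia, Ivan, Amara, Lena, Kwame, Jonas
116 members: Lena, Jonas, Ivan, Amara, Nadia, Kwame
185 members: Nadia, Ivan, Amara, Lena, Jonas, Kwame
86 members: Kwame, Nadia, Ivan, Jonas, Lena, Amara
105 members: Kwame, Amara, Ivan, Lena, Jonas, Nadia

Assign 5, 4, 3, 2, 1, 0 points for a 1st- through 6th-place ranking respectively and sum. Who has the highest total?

Amara

Kwame: 175·1 + 112·4 + 54·3 + 292·1 + 116·0 + 185·0 + 86·5 + 105·5 = 2032
Lena: 175·0 + 112·3 + 54·4 + 292·2 + 116·5 + 185·2 + 86·1 + 105·2 = 2382
Amara: 175·5 + 112·5 + 54·5 + 292·3 + 116·2 + 185·3 + 86·0 + 105·4 = 3788
Jonas: 175·2 + 112·1 + 54·2 + 292·0 + 116·4 + 185·1 + 86·2 + 105·1 = 1496
Nadia: 175·3 + 112·0 + 54·1 + 292·5 + 116·1 + 185·5 + 86·4 + 105·0 = 3424
Ivan: 175·4 + 112·2 + 54·0 + 292·4 + 116·3 + 185·4 + 86·3 + 105·3 = 3753
Amara has the highest Borda score (3788).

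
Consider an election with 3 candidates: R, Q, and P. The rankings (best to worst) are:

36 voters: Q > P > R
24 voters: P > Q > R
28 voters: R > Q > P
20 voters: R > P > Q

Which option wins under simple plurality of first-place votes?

First-place votes: R 48, Q 36, P 24.
R has the most first-place votes.

R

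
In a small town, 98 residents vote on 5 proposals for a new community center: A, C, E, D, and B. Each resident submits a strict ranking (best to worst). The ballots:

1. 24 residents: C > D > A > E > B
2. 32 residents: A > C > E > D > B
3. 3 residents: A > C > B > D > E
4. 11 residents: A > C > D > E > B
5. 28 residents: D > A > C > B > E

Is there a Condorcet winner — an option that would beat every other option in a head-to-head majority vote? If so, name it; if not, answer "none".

none

Checking pairwise contests:
D beats A 52–46.
A beats C 74–24.
A beats E 98–0.
C beats D 70–28.
A beats B 98–0.
Every option loses at least one head-to-head, so there is no Condorcet winner.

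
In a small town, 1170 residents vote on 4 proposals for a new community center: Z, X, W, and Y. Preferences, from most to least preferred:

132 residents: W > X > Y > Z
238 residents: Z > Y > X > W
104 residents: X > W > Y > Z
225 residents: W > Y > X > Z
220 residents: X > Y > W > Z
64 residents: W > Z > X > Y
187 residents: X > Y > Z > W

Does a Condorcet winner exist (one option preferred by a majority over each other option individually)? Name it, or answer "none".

X vs Z: 868–302 for X.
X vs W: 749–421 for X.
X vs Y: 707–463 for X.
X beats every other option head-to-head.

X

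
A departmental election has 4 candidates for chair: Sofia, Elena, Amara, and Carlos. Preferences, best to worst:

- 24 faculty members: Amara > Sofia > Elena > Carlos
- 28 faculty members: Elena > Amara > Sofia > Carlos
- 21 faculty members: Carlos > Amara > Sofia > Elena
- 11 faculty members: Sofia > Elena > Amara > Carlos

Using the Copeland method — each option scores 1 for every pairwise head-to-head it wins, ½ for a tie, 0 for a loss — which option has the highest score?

Sofia: beats Elena and Carlos; loses to Amara → score 2.
Elena: beats Carlos; loses to Sofia and Amara → score 1.
Amara: beats Sofia, Elena, and Carlos → score 3.
Carlos: loses to Sofia, Elena, and Amara → score 0.
Amara has the best pairwise record.

Amara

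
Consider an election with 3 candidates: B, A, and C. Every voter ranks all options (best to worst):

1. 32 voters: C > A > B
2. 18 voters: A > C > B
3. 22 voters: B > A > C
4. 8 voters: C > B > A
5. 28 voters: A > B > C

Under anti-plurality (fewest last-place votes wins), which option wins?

A

Last-place votes: B 50, A 8, C 50.
A is ranked last by the fewest voters, so A wins.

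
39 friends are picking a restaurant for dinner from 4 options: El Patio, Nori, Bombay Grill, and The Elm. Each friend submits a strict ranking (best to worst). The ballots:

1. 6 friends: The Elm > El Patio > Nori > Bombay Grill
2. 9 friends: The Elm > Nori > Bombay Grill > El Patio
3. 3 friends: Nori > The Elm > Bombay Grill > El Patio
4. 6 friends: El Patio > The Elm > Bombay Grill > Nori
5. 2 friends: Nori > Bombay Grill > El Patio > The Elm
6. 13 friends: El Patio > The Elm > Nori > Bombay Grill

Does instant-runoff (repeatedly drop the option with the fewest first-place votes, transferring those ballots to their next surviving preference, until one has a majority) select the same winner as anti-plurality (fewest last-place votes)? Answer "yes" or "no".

Instant-runoff — R1 El Patio 19, Nori 5, Bombay Grill 0, The Elm 15 (Bombay Grill out); R2 El Patio 19, Nori 5, The Elm 15 (Nori out); R3 El Patio 21, The Elm 18 (El Patio winner). Winner: El Patio.
Anti-plurality — last-place votes: El Patio 12, Nori 6, Bombay Grill 19, The Elm 2. Winner: The Elm.
The two methods disagree.

no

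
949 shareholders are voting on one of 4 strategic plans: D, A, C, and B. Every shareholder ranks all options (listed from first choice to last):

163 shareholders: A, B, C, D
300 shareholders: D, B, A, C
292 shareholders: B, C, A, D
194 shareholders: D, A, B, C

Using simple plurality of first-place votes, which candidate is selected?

First-place votes: D 494, A 163, C 0, B 292.
D has the most first-place votes.

D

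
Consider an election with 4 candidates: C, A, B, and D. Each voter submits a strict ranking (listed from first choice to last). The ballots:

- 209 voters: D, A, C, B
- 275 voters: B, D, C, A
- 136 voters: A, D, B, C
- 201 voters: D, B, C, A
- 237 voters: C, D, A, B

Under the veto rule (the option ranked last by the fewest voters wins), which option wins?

D

Last-place votes: C 136, A 476, B 446, D 0.
D is ranked last by the fewest voters, so D wins.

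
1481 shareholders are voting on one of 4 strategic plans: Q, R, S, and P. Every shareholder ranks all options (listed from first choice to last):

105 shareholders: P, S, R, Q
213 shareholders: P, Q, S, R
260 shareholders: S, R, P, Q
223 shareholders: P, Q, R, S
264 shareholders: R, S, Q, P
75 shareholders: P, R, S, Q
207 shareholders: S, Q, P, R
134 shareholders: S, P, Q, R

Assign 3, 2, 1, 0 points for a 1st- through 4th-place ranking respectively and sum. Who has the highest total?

S

Q: 105·0 + 213·2 + 260·0 + 223·2 + 264·1 + 75·0 + 207·2 + 134·1 = 1684
R: 105·1 + 213·0 + 260·2 + 223·1 + 264·3 + 75·2 + 207·0 + 134·0 = 1790
S: 105·2 + 213·1 + 260·3 + 223·0 + 264·2 + 75·1 + 207·3 + 134·3 = 2829
P: 105·3 + 213·3 + 260·1 + 223·3 + 264·0 + 75·3 + 207·1 + 134·2 = 2583
S has the highest Borda score (2829).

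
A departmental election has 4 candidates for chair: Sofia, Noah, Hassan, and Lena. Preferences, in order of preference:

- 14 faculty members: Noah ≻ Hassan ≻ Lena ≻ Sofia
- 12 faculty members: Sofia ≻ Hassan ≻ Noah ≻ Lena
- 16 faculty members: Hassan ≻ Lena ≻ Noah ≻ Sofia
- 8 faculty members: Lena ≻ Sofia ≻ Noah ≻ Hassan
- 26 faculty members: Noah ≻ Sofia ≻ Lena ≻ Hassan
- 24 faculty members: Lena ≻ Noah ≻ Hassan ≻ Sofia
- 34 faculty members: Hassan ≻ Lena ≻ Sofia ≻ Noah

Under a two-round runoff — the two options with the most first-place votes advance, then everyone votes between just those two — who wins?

Noah

Round 1 first-place votes: Sofia 12, Noah 40, Hassan 50, Lena 32.
Hassan and Noah advance.
Runoff: Hassan is preferred to Noah by 62 voters; Noah by 72.
Noah wins the runoff.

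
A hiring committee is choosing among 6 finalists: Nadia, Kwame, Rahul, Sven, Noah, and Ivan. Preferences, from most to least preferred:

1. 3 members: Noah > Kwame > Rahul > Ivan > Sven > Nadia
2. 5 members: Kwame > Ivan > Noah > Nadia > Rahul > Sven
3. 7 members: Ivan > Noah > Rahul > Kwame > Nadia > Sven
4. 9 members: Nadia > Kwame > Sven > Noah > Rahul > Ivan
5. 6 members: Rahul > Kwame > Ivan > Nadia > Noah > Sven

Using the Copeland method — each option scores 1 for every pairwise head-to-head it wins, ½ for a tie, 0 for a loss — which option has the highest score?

Nadia: beats Sven; ties Noah; loses to Kwame, Rahul, and Ivan → score 1.5.
Kwame: beats Nadia, Rahul, Sven, Noah, and Ivan → score 5.
Rahul: beats Nadia, Sven, and Ivan; loses to Kwame and Noah → score 3.
Sven: loses to Nadia, Kwame, Rahul, Noah, and Ivan → score 0.
Noah: beats Rahul and Sven; ties Nadia; loses to Kwame and Ivan → score 2.5.
Ivan: beats Nadia, Sven, and Noah; loses to Kwame and Rahul → score 3.
Kwame has the best pairwise record.

Kwame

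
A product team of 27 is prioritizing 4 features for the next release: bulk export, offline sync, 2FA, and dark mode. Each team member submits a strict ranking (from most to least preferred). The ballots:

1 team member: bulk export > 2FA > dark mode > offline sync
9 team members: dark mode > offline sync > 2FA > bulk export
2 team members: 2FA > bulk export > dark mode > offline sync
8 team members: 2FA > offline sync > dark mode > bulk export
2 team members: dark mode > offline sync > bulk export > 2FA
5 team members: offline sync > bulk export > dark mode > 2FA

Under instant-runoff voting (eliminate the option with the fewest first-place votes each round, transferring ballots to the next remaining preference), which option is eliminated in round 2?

offline sync

Round 1: bulk export 1, offline sync 5, 2FA 10, dark mode 11. Eliminate bulk export.
Round 2: offline sync 5, 2FA 11, dark mode 11. Eliminate offline sync.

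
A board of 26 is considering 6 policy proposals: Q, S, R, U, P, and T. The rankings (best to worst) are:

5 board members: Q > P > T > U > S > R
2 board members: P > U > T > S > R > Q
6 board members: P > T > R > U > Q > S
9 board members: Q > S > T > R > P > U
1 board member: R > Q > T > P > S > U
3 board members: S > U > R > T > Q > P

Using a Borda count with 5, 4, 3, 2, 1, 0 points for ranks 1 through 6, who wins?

Q: 5·5 + 2·0 + 6·1 + 9·5 + 1·4 + 3·1 = 83
S: 5·1 + 2·2 + 6·0 + 9·4 + 1·1 + 3·5 = 61
R: 5·0 + 2·1 + 6·3 + 9·2 + 1·5 + 3·3 = 52
U: 5·2 + 2·4 + 6·2 + 9·0 + 1·0 + 3·4 = 42
P: 5·4 + 2·5 + 6·5 + 9·1 + 1·2 + 3·0 = 71
T: 5·3 + 2·3 + 6·4 + 9·3 + 1·3 + 3·2 = 81
Q has the highest Borda score (83).

Q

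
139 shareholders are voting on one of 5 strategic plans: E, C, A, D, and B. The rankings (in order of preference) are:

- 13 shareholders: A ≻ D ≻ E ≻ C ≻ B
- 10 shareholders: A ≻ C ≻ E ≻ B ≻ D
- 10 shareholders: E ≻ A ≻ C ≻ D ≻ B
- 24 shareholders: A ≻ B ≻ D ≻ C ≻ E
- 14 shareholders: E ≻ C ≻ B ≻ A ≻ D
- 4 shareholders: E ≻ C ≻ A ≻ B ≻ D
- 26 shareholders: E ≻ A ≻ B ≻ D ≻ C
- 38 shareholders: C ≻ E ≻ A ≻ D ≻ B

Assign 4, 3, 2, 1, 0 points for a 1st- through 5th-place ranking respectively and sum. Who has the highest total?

A

E: 13·2 + 10·2 + 10·4 + 24·0 + 14·4 + 4·4 + 26·4 + 38·3 = 376
C: 13·1 + 10·3 + 10·2 + 24·1 + 14·3 + 4·3 + 26·0 + 38·4 = 293
A: 13·4 + 10·4 + 10·3 + 24·4 + 14·1 + 4·2 + 26·3 + 38·2 = 394
D: 13·3 + 10·0 + 10·1 + 24·2 + 14·0 + 4·0 + 26·1 + 38·1 = 161
B: 13·0 + 10·1 + 10·0 + 24·3 + 14·2 + 4·1 + 26·2 + 38·0 = 166
A has the highest Borda score (394).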